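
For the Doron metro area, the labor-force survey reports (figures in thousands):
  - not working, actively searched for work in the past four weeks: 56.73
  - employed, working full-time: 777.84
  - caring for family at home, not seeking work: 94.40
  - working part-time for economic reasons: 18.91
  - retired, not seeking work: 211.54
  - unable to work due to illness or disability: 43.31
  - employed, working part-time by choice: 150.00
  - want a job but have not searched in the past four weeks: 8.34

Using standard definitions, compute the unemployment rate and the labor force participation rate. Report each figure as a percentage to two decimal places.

Unemployment rate ≈ 5.65%; labor force participation rate ≈ 73.73%.

Employed = 777.84 + 18.91 + 150.00 = 946.75 thousand (anyone who worked, including part-time for economic reasons, counts as employed).
Unemployed = 56.73 thousand.
Labor force = 946.75 + 56.73 = 1,003.48 thousand.
Not in labor force = 94.40 + 211.54 + 43.31 + 8.34 = 357.59 thousand (those not working and not actively searching are outside the labor force — including those who want a job but have given up searching).
Civilian working-age population = 1,003.48 + 357.59 = 1,361.07 thousand.
Unemployment rate = 56.73 / 1,003.48 = 5.65%.
Labor force participation rate = 1,003.48 / 1,361.07 = 73.73%.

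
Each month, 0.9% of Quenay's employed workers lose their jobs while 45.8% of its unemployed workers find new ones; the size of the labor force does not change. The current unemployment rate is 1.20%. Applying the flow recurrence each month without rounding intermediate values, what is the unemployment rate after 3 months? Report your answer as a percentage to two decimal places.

With a fixed labor force, u_{t+1} = u_t + s·(1−u_t) − f·u_t = u_t·(1−s−f) + s.
Here 1−s−f = 0.533 and s = 0.009.
u_1 = 0.012000 × 0.533 + 0.009 = 0.015396.
u_2 = 0.015396 × 0.533 + 0.009 = 0.017206.
u_3 = 0.017206 × 0.533 + 0.009 = 0.018171.

Unemployment rate after three months ≈ 1.82%.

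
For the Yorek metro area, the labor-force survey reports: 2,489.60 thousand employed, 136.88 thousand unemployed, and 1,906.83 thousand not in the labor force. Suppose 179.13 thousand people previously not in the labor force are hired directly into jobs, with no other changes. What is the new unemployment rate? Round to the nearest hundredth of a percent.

New unemployment rate ≈ 4.88%.

Initially, labor force = 2,489.60 + 136.88 = 2,626.48 thousand, so u = 136.88/2,626.48 = 5.21%.
After the change, employed and labor force both rise by 179.13; unemployed unchanged → E = 2,668.73, U = 136.88, labor force = 2,805.61 thousand.
New unemployment rate = 136.88 / 2,805.61 = 4.88%.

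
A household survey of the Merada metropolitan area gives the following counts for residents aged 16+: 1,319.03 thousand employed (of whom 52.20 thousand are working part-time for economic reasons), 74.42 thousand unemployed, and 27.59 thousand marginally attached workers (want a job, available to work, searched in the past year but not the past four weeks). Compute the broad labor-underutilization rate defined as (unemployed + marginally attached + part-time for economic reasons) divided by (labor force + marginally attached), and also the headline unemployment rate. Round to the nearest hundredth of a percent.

Labor force = 1,319.03 + 74.42 = 1,393.45 thousand.
Numerator = 74.42 + 27.59 + 52.20 = 154.21 thousand.
Denominator = 1,393.45 + 27.59 = 1,421.04 thousand.
Broad rate = 154.21 / 1,421.04 = 10.85%.
Headline unemployment rate = 74.42 / 1,393.45 = 5.34%.

Broad underutilization rate ≈ 10.85%; headline unemployment rate ≈ 5.34%.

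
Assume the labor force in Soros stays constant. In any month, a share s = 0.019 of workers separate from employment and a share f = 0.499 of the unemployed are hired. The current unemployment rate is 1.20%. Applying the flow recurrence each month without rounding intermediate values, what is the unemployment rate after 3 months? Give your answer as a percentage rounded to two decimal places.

With a fixed labor force, u_{t+1} = u_t + s·(1−u_t) − f·u_t = u_t·(1−s−f) + s.
Here 1−s−f = 0.482 and s = 0.019.
u_1 = 0.012000 × 0.482 + 0.019 = 0.024784.
u_2 = 0.024784 × 0.482 + 0.019 = 0.030946.
u_3 = 0.030946 × 0.482 + 0.019 = 0.033916.

Unemployment rate after three months ≈ 3.39%.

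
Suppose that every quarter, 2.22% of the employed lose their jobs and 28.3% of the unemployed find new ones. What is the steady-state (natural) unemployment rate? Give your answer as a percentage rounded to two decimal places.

At steady state the flows balance: s·E = f·U, so U/(E+U) = s/(s+f).
u* = 2.22 / (2.22 + 28.3) = 2.22 / 30.52 = 7.27%.

Steady-state unemployment rate ≈ 7.27%.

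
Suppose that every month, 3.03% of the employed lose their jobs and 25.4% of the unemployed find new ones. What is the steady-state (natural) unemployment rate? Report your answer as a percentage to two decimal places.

Steady-state unemployment rate ≈ 10.66%.

At steady state the flows balance: s·E = f·U, so U/(E+U) = s/(s+f).
u* = 3.03 / (3.03 + 25.4) = 3.03 / 28.43 = 10.66%.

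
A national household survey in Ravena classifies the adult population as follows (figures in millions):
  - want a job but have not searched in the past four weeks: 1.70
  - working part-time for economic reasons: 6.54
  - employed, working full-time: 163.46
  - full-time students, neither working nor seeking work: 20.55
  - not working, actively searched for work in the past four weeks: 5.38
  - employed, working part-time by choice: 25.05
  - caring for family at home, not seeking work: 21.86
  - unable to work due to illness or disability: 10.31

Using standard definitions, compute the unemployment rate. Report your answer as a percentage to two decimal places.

Employed = 6.54 + 163.46 + 25.05 = 195.05 million (anyone who worked, including part-time for economic reasons, counts as employed).
Unemployed = 5.38 million.
Labor force = 195.05 + 5.38 = 200.43 million.
Unemployment rate = 5.38 / 200.43 = 2.68%.

Unemployment rate ≈ 2.68%.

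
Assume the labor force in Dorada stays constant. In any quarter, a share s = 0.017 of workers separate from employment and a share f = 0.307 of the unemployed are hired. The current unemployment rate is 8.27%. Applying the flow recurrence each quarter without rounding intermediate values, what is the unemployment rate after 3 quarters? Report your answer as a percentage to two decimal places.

With a fixed labor force, u_{t+1} = u_t + s·(1−u_t) − f·u_t = u_t·(1−s−f) + s.
Here 1−s−f = 0.676 and s = 0.017.
u_1 = 0.082700 × 0.676 + 0.017 = 0.072905.
u_2 = 0.072905 × 0.676 + 0.017 = 0.066284.
u_3 = 0.066284 × 0.676 + 0.017 = 0.061808.

Unemployment rate after three quarters ≈ 6.18%.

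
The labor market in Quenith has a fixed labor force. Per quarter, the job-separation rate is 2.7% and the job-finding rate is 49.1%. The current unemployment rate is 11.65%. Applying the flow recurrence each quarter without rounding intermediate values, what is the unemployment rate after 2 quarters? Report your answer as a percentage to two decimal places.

With a fixed labor force, u_{t+1} = u_t + s·(1−u_t) − f·u_t = u_t·(1−s−f) + s.
Here 1−s−f = 0.482 and s = 0.027.
u_1 = 0.116500 × 0.482 + 0.027 = 0.083153.
u_2 = 0.083153 × 0.482 + 0.027 = 0.067080.

Unemployment rate after two quarters ≈ 6.71%.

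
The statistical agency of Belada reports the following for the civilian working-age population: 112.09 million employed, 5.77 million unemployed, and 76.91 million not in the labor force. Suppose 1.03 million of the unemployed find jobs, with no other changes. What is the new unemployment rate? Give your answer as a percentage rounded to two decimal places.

New unemployment rate ≈ 4.02%.

Initially, labor force = 112.09 + 5.77 = 117.86 million, so u = 5.77/117.86 = 4.90%.
After the change, unemployed falls and employed rises by 1.03; labor force unchanged → E = 113.12, U = 4.74, labor force = 117.86 million.
New unemployment rate = 4.74 / 117.86 = 4.02%.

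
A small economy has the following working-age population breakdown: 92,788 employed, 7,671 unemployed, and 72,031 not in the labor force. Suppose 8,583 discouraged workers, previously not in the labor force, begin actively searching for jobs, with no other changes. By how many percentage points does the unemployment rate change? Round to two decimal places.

The unemployment rate changes by +7.27 percentage points.

Initially, labor force = 92,788 + 7,671 = 100,459, so u = 7,671/100,459 = 7.64%.
After the change, unemployed and labor force both rise by 8,583 → E = 92,788, U = 16,254, labor force = 109,042.
New unemployment rate = 16,254 / 109,042 = 14.91%.
Change = 14.91% − 7.64% = +7.27 percentage points.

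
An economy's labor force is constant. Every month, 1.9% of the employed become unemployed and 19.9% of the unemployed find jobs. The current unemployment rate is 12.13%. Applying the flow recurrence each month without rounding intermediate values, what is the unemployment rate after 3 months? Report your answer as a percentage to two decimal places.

Unemployment rate after three months ≈ 10.35%.

With a fixed labor force, u_{t+1} = u_t + s·(1−u_t) − f·u_t = u_t·(1−s−f) + s.
Here 1−s−f = 0.782 and s = 0.019.
u_1 = 0.121300 × 0.782 + 0.019 = 0.113857.
u_2 = 0.113857 × 0.782 + 0.019 = 0.108036.
u_3 = 0.108036 × 0.782 + 0.019 = 0.103484.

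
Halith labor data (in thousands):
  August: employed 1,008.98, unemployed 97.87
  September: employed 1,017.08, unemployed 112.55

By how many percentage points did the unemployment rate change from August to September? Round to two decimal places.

August: labor force = 1,008.98 + 97.87 = 1,106.85; u = 97.87/1,106.85 = 8.84%.
September: labor force = 1,017.08 + 112.55 = 1,129.63; u = 112.55/1,129.63 = 9.96%.
Change = 9.96% − 8.84% = +1.12 pp.

The unemployment rate changed by +1.12 percentage points.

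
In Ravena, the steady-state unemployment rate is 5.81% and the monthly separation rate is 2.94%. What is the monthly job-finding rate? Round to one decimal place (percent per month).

From u* = s/(s+f): f = s·(1−u)/u.
f = 2.94 × (1 − 0.0581) / 0.0581 = 2.7692 / 0.0581 ≈ 47.7% per month.

Job-finding rate ≈ 47.7% per month.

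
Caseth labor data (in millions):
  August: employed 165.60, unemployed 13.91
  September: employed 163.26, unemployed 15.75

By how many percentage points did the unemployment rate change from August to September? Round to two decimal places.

The unemployment rate changed by +1.05 percentage points.

August: labor force = 165.60 + 13.91 = 179.51; u = 13.91/179.51 = 7.75%.
September: labor force = 163.26 + 15.75 = 179.01; u = 15.75/179.01 = 8.80%.
Change = 8.80% − 7.75% = +1.05 pp.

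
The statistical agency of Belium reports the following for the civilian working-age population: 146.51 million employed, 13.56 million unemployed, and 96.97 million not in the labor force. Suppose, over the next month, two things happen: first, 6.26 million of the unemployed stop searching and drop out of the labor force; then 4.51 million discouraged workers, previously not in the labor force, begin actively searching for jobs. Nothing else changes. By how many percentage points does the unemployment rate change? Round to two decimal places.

The unemployment rate changes by −1.01 percentage points.

Initially, labor force = 146.51 + 13.56 = 160.07 million, so u = 13.56/160.07 = 8.47%.
After the first change, unemployed and labor force both fall by 6.26 → E = 146.51, U = 7.30, labor force = 153.81 million.
After the second change, unemployed and labor force both rise by 4.51 → E = 146.51, U = 11.81, labor force = 158.32 million.
New unemployment rate = 11.81 / 158.32 = 7.46%.
Change = 7.46% − 8.47% = −1.01 percentage points.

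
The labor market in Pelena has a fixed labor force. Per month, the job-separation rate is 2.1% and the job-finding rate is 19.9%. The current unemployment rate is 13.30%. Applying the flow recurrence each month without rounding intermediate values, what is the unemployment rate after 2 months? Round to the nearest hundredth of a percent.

Unemployment rate after two months ≈ 11.83%.

With a fixed labor force, u_{t+1} = u_t + s·(1−u_t) − f·u_t = u_t·(1−s−f) + s.
Here 1−s−f = 0.780 and s = 0.021.
u_1 = 0.133000 × 0.780 + 0.021 = 0.124740.
u_2 = 0.124740 × 0.780 + 0.021 = 0.118297.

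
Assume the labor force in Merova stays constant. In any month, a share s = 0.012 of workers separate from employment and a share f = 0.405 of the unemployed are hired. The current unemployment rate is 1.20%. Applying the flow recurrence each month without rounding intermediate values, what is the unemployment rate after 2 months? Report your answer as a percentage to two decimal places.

With a fixed labor force, u_{t+1} = u_t + s·(1−u_t) − f·u_t = u_t·(1−s−f) + s.
Here 1−s−f = 0.583 and s = 0.012.
u_1 = 0.012000 × 0.583 + 0.012 = 0.018996.
u_2 = 0.018996 × 0.583 + 0.012 = 0.023075.

Unemployment rate after two months ≈ 2.31%.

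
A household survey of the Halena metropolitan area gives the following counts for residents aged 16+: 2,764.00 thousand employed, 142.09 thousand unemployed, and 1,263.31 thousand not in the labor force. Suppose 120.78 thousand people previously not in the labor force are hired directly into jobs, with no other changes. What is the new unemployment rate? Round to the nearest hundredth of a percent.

Initially, labor force = 2,764.00 + 142.09 = 2,906.09 thousand, so u = 142.09/2,906.09 = 4.89%.
After the change, employed and labor force both rise by 120.78; unemployed unchanged → E = 2,884.78, U = 142.09, labor force = 3,026.87 thousand.
New unemployment rate = 142.09 / 3,026.87 = 4.69%.

New unemployment rate ≈ 4.69%.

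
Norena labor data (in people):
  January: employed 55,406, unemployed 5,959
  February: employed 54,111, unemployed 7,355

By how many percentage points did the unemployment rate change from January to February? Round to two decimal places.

The unemployment rate changed by +2.26 percentage points.

January: labor force = 55,406 + 5,959 = 61,365; u = 5,959/61,365 = 9.71%.
February: labor force = 54,111 + 7,355 = 61,466; u = 7,355/61,466 = 11.97%.
Change = 11.97% − 9.71% = +2.26 pp.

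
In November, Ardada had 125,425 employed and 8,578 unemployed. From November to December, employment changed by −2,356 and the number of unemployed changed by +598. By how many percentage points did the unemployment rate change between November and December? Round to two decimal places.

November: labor force = 125,425 + 8,578 = 134,003; u = 8,578/134,003 = 6.40%.
December: labor force = 123,069 + 9,176 = 132,245; u = 9,176/132,245 = 6.94%.
Change = 6.94% − 6.40% = +0.54 pp.

The unemployment rate changed by +0.54 percentage points.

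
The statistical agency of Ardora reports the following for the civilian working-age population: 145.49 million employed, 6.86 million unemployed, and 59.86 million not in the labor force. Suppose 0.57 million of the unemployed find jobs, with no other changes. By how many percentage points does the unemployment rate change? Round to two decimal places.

Initially, labor force = 145.49 + 6.86 = 152.35 million, so u = 6.86/152.35 = 4.50%.
After the change, unemployed falls and employed rises by 0.57; labor force unchanged → E = 146.06, U = 6.29, labor force = 152.35 million.
New unemployment rate = 6.29 / 152.35 = 4.13%.
Change = 4.13% − 4.50% = −0.37 percentage points.

The unemployment rate changes by −0.37 percentage points.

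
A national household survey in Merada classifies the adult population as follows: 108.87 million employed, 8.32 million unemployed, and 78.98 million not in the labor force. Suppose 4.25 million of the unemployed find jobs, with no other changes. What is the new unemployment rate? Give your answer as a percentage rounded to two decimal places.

Initially, labor force = 108.87 + 8.32 = 117.19 million, so u = 8.32/117.19 = 7.10%.
After the change, unemployed falls and employed rises by 4.25; labor force unchanged → E = 113.12, U = 4.07, labor force = 117.19 million.
New unemployment rate = 4.07 / 117.19 = 3.47%.

New unemployment rate ≈ 3.47%.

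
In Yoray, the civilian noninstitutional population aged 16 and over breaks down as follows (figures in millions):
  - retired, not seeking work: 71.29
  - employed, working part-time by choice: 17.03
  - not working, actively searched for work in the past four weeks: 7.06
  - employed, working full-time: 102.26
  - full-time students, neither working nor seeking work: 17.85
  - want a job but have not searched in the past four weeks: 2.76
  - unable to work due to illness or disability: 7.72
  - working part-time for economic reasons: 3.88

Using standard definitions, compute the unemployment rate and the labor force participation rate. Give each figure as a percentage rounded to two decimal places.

Unemployment rate ≈ 5.42%; labor force participation rate ≈ 56.66%.

Employed = 17.03 + 102.26 + 3.88 = 123.17 million (anyone who worked, including part-time for economic reasons, counts as employed).
Unemployed = 7.06 million.
Labor force = 123.17 + 7.06 = 130.23 million.
Not in labor force = 71.29 + 17.85 + 2.76 + 7.72 = 99.62 million (those not working and not actively searching are outside the labor force — including those who want a job but have given up searching).
Civilian working-age population = 130.23 + 99.62 = 229.85 million.
Unemployment rate = 7.06 / 130.23 = 5.42%.
Labor force participation rate = 130.23 / 229.85 = 56.66%.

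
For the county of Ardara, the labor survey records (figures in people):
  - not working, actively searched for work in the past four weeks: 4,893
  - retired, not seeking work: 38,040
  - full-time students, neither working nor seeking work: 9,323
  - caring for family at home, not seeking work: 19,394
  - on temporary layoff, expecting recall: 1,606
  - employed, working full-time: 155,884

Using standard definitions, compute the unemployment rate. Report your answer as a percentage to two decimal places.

Unemployment rate ≈ 4.00%.

Employed = 155,884.
Unemployed = 4,893 + 1,606 = 6,499 (jobless and actively searching, or on temporary layoff).
Labor force = 155,884 + 6,499 = 162,383.
Unemployment rate = 6,499 / 162,383 = 4.00%.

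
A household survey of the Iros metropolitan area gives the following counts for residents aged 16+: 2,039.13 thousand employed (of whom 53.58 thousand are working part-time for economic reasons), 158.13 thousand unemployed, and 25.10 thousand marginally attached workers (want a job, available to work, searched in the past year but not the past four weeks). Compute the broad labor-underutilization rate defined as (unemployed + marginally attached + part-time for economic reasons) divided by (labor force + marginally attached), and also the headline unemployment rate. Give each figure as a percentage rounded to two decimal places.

Labor force = 2,039.13 + 158.13 = 2,197.26 thousand.
Numerator = 158.13 + 25.10 + 53.58 = 236.81 thousand.
Denominator = 2,197.26 + 25.10 = 2,222.36 thousand.
Broad rate = 236.81 / 2,222.36 = 10.66%.
Headline unemployment rate = 158.13 / 2,197.26 = 7.20%.

Broad underutilization rate ≈ 10.66%; headline unemployment rate ≈ 7.20%.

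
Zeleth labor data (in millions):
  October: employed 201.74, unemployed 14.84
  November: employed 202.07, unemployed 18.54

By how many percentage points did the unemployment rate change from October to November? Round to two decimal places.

October: labor force = 201.74 + 14.84 = 216.58; u = 14.84/216.58 = 6.85%.
November: labor force = 202.07 + 18.54 = 220.61; u = 18.54/220.61 = 8.40%.
Change = 8.40% − 6.85% = +1.55 pp.

The unemployment rate changed by +1.55 percentage points.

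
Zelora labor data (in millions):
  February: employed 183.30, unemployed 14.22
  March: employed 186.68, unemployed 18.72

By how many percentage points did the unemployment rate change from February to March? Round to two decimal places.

The unemployment rate changed by +1.91 percentage points.

February: labor force = 183.30 + 14.22 = 197.52; u = 14.22/197.52 = 7.20%.
March: labor force = 186.68 + 18.72 = 205.40; u = 18.72/205.40 = 9.11%.
Change = 9.11% − 7.20% = +1.91 pp.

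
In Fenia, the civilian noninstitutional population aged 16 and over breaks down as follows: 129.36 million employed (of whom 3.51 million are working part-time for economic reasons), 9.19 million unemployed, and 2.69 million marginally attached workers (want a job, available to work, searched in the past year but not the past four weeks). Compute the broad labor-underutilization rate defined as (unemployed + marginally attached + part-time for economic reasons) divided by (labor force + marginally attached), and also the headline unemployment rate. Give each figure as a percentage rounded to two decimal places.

Broad underutilization rate ≈ 10.90%; headline unemployment rate ≈ 6.63%.

Labor force = 129.36 + 9.19 = 138.55 million.
Numerator = 9.19 + 2.69 + 3.51 = 15.39 million.
Denominator = 138.55 + 2.69 = 141.24 million.
Broad rate = 15.39 / 141.24 = 10.90%.
Headline unemployment rate = 9.19 / 138.55 = 6.63%.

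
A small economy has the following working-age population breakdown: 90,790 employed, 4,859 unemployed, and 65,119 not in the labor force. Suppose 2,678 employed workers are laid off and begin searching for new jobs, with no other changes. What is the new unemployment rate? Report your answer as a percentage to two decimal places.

Initially, labor force = 90,790 + 4,859 = 95,649, so u = 4,859/95,649 = 5.08%.
After the change, employed falls and unemployed rises by 2,678; labor force unchanged → E = 88,112, U = 7,537, labor force = 95,649.
New unemployment rate = 7,537 / 95,649 = 7.88%.

New unemployment rate ≈ 7.88%.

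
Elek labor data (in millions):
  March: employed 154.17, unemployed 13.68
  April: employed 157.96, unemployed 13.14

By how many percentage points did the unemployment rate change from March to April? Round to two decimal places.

The unemployment rate changed by −0.47 percentage points.

March: labor force = 154.17 + 13.68 = 167.85; u = 13.68/167.85 = 8.15%.
April: labor force = 157.96 + 13.14 = 171.10; u = 13.14/171.10 = 7.68%.
Change = 7.68% − 8.15% = −0.47 pp.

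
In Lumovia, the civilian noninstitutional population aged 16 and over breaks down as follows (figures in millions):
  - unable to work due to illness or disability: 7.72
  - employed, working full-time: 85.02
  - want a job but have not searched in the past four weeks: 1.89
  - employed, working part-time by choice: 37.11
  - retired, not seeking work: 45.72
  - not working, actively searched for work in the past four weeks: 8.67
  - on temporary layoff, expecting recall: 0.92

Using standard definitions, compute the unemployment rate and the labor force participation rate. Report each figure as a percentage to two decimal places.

Employed = 85.02 + 37.11 = 122.13 million.
Unemployed = 8.67 + 0.92 = 9.59 million (jobless and actively searching, or on temporary layoff).
Labor force = 122.13 + 9.59 = 131.72 million.
Not in labor force = 7.72 + 1.89 + 45.72 = 55.33 million (those not working and not actively searching are outside the labor force — including those who want a job but have given up searching).
Civilian working-age population = 131.72 + 55.33 = 187.05 million.
Unemployment rate = 9.59 / 131.72 = 7.28%.
Labor force participation rate = 131.72 / 187.05 = 70.42%.

Unemployment rate ≈ 7.28%; labor force participation rate ≈ 70.42%.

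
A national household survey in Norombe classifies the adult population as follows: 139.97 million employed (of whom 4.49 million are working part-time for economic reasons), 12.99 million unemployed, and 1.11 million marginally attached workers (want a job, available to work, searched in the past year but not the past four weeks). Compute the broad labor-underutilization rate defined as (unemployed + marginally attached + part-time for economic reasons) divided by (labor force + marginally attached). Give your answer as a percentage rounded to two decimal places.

Broad underutilization rate ≈ 12.07%.

Labor force = 139.97 + 12.99 = 152.96 million.
Numerator = 12.99 + 1.11 + 4.49 = 18.59 million.
Denominator = 152.96 + 1.11 = 154.07 million.
Broad rate = 18.59 / 154.07 = 12.07%.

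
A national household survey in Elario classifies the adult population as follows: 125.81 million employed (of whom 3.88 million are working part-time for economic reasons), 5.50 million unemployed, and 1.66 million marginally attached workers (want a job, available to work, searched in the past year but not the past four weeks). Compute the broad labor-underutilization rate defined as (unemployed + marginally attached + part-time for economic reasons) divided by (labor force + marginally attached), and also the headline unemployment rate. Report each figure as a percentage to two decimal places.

Broad underutilization rate ≈ 8.30%; headline unemployment rate ≈ 4.19%.

Labor force = 125.81 + 5.50 = 131.31 million.
Numerator = 5.50 + 1.66 + 3.88 = 11.04 million.
Denominator = 131.31 + 1.66 = 132.97 million.
Broad rate = 11.04 / 132.97 = 8.30%.
Headline unemployment rate = 5.50 / 131.31 = 4.19%.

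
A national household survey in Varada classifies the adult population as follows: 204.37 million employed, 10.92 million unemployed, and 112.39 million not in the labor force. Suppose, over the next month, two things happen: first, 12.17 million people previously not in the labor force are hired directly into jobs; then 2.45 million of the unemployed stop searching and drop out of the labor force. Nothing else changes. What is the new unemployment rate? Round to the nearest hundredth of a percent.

New unemployment rate ≈ 3.76%.

Initially, labor force = 204.37 + 10.92 = 215.29 million, so u = 10.92/215.29 = 5.07%.
After the first change, employed and labor force both rise by 12.17; unemployed unchanged → E = 216.54, U = 10.92, labor force = 227.46 million.
After the second change, unemployed and labor force both fall by 2.45 → E = 216.54, U = 8.47, labor force = 225.01 million.
New unemployment rate = 8.47 / 225.01 = 3.76%.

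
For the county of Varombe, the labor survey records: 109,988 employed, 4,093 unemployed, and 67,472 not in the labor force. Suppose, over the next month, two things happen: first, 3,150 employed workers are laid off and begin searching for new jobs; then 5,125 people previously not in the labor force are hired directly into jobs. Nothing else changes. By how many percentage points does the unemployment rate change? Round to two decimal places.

The unemployment rate changes by +2.49 percentage points.

Initially, labor force = 109,988 + 4,093 = 114,081, so u = 4,093/114,081 = 3.59%.
After the first change, employed falls and unemployed rises by 3,150; labor force unchanged → E = 106,838, U = 7,243, labor force = 114,081.
After the second change, employed and labor force both rise by 5,125; unemployed unchanged → E = 111,963, U = 7,243, labor force = 119,206.
New unemployment rate = 7,243 / 119,206 = 6.08%.
Change = 6.08% − 3.59% = +2.49 percentage points.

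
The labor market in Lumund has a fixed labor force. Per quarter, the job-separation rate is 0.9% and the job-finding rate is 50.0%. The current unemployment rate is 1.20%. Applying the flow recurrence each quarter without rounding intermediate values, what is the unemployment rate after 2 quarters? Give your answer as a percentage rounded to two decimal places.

With a fixed labor force, u_{t+1} = u_t + s·(1−u_t) − f·u_t = u_t·(1−s−f) + s.
Here 1−s−f = 0.491 and s = 0.009.
u_1 = 0.012000 × 0.491 + 0.009 = 0.014892.
u_2 = 0.014892 × 0.491 + 0.009 = 0.016312.

Unemployment rate after two quarters ≈ 1.63%.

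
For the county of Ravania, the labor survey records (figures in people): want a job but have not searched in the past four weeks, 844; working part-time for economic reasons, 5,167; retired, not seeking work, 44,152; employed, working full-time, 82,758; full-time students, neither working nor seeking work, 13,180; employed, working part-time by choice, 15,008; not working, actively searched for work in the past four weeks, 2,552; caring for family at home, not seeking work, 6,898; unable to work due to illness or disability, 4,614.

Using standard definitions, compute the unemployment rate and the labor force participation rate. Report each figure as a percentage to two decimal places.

Unemployment rate ≈ 2.42%; labor force participation rate ≈ 60.22%.

Employed = 5,167 + 82,758 + 15,008 = 102,933 (anyone who worked, including part-time for economic reasons, counts as employed).
Unemployed = 2,552.
Labor force = 102,933 + 2,552 = 105,485.
Not in labor force = 844 + 44,152 + 13,180 + 6,898 + 4,614 = 69,688 (those not working and not actively searching are outside the labor force — including those who want a job but have given up searching).
Civilian working-age population = 105,485 + 69,688 = 175,173.
Unemployment rate = 2,552 / 105,485 = 2.42%.
Labor force participation rate = 105,485 / 175,173 = 60.22%.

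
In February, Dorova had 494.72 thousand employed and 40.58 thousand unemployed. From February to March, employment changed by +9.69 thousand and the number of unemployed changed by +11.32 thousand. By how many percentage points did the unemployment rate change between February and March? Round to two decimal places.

The unemployment rate changed by +1.75 percentage points.

February: labor force = 494.72 + 40.58 = 535.30; u = 40.58/535.30 = 7.58%.
March: labor force = 504.41 + 51.90 = 556.31; u = 51.90/556.31 = 9.33%.
Change = 9.33% − 7.58% = +1.75 pp.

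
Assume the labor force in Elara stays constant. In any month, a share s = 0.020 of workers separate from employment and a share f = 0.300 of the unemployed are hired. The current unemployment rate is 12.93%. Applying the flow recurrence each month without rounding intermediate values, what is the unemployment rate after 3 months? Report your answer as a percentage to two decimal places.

Unemployment rate after three months ≈ 8.35%.

With a fixed labor force, u_{t+1} = u_t + s·(1−u_t) − f·u_t = u_t·(1−s−f) + s.
Here 1−s−f = 0.680 and s = 0.020.
u_1 = 0.129300 × 0.680 + 0.020 = 0.107924.
u_2 = 0.107924 × 0.680 + 0.020 = 0.093388.
u_3 = 0.093388 × 0.680 + 0.020 = 0.083504.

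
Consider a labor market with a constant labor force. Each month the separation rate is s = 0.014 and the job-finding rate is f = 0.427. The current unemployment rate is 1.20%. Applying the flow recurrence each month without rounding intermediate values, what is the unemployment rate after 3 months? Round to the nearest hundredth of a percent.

With a fixed labor force, u_{t+1} = u_t + s·(1−u_t) − f·u_t = u_t·(1−s−f) + s.
Here 1−s−f = 0.559 and s = 0.014.
u_1 = 0.012000 × 0.559 + 0.014 = 0.020708.
u_2 = 0.020708 × 0.559 + 0.014 = 0.025576.
u_3 = 0.025576 × 0.559 + 0.014 = 0.028297.

Unemployment rate after three months ≈ 2.83%.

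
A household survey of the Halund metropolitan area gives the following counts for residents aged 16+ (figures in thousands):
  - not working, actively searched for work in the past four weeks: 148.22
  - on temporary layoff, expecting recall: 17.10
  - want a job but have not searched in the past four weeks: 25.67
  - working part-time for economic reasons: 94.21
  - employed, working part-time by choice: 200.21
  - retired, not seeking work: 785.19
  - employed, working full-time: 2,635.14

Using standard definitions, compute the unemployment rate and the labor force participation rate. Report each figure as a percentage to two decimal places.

Unemployment rate ≈ 5.34%; labor force participation rate ≈ 79.24%.

Employed = 94.21 + 200.21 + 2,635.14 = 2,929.56 thousand (anyone who worked, including part-time for economic reasons, counts as employed).
Unemployed = 148.22 + 17.10 = 165.32 thousand (jobless and actively searching, or on temporary layoff).
Labor force = 2,929.56 + 165.32 = 3,094.88 thousand.
Not in labor force = 25.67 + 785.19 = 810.86 thousand (those not working and not actively searching are outside the labor force — including those who want a job but have given up searching).
Civilian working-age population = 3,094.88 + 810.86 = 3,905.74 thousand.
Unemployment rate = 165.32 / 3,094.88 = 5.34%.
Labor force participation rate = 3,094.88 / 3,905.74 = 79.24%.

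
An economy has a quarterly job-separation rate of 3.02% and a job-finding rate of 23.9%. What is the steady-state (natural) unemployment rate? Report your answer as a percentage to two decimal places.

Steady-state unemployment rate ≈ 11.22%.

At steady state the flows balance: s·E = f·U, so U/(E+U) = s/(s+f).
u* = 3.02 / (3.02 + 23.9) = 3.02 / 26.92 = 11.22%.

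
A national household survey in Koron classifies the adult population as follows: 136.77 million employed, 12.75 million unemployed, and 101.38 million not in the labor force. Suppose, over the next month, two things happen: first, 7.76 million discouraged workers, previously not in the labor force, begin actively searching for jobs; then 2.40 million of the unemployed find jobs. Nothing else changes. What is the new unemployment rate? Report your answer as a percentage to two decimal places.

New unemployment rate ≈ 11.51%.

Initially, labor force = 136.77 + 12.75 = 149.52 million, so u = 12.75/149.52 = 8.53%.
After the first change, unemployed and labor force both rise by 7.76 → E = 136.77, U = 20.51, labor force = 157.28 million.
After the second change, unemployed falls and employed rises by 2.40; labor force unchanged → E = 139.17, U = 18.11, labor force = 157.28 million.
New unemployment rate = 18.11 / 157.28 = 11.51%.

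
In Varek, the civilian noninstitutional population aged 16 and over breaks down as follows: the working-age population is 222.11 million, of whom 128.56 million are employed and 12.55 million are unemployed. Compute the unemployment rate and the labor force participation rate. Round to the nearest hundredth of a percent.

Labor force = employed + unemployed = 128.56 + 12.55 = 141.11 million.
Unemployment rate = 12.55 / 141.11 = 8.89%.
Labor force participation rate = 141.11 / 222.11 = 63.53%.

Unemployment rate ≈ 8.89%; labor force participation rate ≈ 63.53%.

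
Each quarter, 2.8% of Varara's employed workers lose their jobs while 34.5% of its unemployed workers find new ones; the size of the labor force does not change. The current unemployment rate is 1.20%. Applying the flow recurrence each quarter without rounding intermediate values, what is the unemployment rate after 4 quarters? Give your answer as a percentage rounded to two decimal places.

Unemployment rate after four quarters ≈ 6.53%.

With a fixed labor force, u_{t+1} = u_t + s·(1−u_t) − f·u_t = u_t·(1−s−f) + s.
Here 1−s−f = 0.627 and s = 0.028.
u_1 = 0.012000 × 0.627 + 0.028 = 0.035524.
u_2 = 0.035524 × 0.627 + 0.028 = 0.050274.
u_3 = 0.050274 × 0.627 + 0.028 = 0.059522.
u_4 = 0.059522 × 0.627 + 0.028 = 0.065320.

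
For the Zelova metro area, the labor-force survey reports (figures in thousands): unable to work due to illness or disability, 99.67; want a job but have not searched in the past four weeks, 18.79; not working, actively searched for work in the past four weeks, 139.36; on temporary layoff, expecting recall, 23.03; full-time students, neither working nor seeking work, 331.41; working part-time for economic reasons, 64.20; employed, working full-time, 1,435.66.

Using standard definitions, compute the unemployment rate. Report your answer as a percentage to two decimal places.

Unemployment rate ≈ 9.77%.

Employed = 64.20 + 1,435.66 = 1,499.86 thousand (anyone who worked, including part-time for economic reasons, counts as employed).
Unemployed = 139.36 + 23.03 = 162.39 thousand (jobless and actively searching, or on temporary layoff).
Labor force = 1,499.86 + 162.39 = 1,662.25 thousand.
Unemployment rate = 162.39 / 1,662.25 = 9.77%.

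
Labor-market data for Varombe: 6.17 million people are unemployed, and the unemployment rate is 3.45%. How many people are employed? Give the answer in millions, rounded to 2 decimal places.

Labor force = U / u = 6.17 / 0.0345 ≈ 178.84 million.
Employed = labor force − unemployed = 178.84 − 6.17 = 172.67 million.

About 172.67 million are employed.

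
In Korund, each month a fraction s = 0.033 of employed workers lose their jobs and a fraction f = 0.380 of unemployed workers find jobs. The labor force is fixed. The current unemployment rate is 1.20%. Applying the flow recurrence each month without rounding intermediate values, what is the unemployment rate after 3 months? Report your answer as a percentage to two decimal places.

With a fixed labor force, u_{t+1} = u_t + s·(1−u_t) − f·u_t = u_t·(1−s−f) + s.
Here 1−s−f = 0.587 and s = 0.033.
u_1 = 0.012000 × 0.587 + 0.033 = 0.040044.
u_2 = 0.040044 × 0.587 + 0.033 = 0.056506.
u_3 = 0.056506 × 0.587 + 0.033 = 0.066169.

Unemployment rate after three months ≈ 6.62%.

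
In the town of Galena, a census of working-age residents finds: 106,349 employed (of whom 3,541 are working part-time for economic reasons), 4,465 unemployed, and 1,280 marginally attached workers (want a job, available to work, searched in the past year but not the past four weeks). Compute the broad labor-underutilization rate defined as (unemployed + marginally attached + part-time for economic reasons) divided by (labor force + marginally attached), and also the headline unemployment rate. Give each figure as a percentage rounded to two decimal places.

Broad underutilization rate ≈ 8.28%; headline unemployment rate ≈ 4.03%.

Labor force = 106,349 + 4,465 = 110,814.
Numerator = 4,465 + 1,280 + 3,541 = 9,286.
Denominator = 110,814 + 1,280 = 112,094.
Broad rate = 9,286 / 112,094 = 8.28%.
Headline unemployment rate = 4,465 / 110,814 = 4.03%.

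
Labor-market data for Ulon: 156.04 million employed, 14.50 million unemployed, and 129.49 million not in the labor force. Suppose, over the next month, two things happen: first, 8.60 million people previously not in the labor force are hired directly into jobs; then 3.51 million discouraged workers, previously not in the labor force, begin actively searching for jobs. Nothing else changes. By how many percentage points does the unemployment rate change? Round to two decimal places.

The unemployment rate changes by +1.36 percentage points.

Initially, labor force = 156.04 + 14.50 = 170.54 million, so u = 14.50/170.54 = 8.50%.
After the first change, employed and labor force both rise by 8.60; unemployed unchanged → E = 164.64, U = 14.50, labor force = 179.14 million.
After the second change, unemployed and labor force both rise by 3.51 → E = 164.64, U = 18.01, labor force = 182.65 million.
New unemployment rate = 18.01 / 182.65 = 9.86%.
Change = 9.86% − 8.50% = +1.36 percentage points.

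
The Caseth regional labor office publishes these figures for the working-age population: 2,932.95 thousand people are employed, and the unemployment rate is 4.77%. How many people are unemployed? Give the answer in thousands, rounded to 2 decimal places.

About 146.91 thousand are unemployed.

Let U be the number unemployed. The labor force is E + U, and U/(E+U) = 0.0477.
So U = 0.0477 × 2,932.95 / (1 − 0.0477) = 139.9017 / 0.9523 ≈ 146.91 thousand.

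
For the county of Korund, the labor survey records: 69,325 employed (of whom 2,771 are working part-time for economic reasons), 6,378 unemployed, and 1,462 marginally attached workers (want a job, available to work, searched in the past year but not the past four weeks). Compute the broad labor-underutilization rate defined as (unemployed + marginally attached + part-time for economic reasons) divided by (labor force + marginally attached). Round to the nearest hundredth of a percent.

Broad underutilization rate ≈ 13.75%.

Labor force = 69,325 + 6,378 = 75,703.
Numerator = 6,378 + 1,462 + 2,771 = 10,611.
Denominator = 75,703 + 1,462 = 77,165.
Broad rate = 10,611 / 77,165 = 13.75%.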